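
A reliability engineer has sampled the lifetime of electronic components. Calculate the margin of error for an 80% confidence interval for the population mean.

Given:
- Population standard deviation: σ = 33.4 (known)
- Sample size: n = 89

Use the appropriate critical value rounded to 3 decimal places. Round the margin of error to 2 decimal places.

The population standard deviation σ is known, so use the z-interval margin of error formula.

For 80% confidence, z* = 1.282 (from standard normal table)

Margin of error formula for z-interval: E = z* × σ/√n

E = 1.282 × 33.4/√89
  = 1.282 × 3.540393
  = 4.5388

Rounded to 2 decimal places:

4.54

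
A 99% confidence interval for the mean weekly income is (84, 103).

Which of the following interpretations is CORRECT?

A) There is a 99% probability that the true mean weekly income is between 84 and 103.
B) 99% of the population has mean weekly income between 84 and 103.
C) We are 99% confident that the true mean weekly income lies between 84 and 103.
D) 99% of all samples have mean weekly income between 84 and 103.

A confidence interval represents our confidence in the procedure, not a probability statement about the parameter.

Key concept: If we repeated this sampling process many times and computed a 99% CI each time, about 99% of those intervals would contain the true population parameter.

For this specific interval (84, 103):
- Midpoint (point estimate): 93.5
- Margin of error: 9.5

The correct interpretation is the one stating confidence that the true parameter lies in the interval — option C.

C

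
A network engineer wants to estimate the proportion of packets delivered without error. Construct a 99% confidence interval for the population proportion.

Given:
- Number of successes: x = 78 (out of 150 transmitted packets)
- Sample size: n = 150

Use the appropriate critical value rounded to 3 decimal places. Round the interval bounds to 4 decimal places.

Sample proportion: p̂ = 78/150 = 0.520000

Check conditions for normal approximation:
  np̂ = 78 ≥ 10 ✓
  n(1-p̂) = 72 ≥ 10 ✓

The sample is large enough, so use a z-interval (normal approximation) for the proportion.

For 99% confidence, z* = 2.576 (from standard normal table)

Standard error: SE = √(p̂(1-p̂)/n) = √(0.520000×0.480000/150) = 0.04079216

Margin of error: E = z* × SE = 2.576 × 0.04079216 = 0.105081

Z-interval: p̂ ± E = 0.520000 ± 0.105081 = (0.414919, 0.625081)

Rounded to 4 decimal places:

(0.4149, 0.6251)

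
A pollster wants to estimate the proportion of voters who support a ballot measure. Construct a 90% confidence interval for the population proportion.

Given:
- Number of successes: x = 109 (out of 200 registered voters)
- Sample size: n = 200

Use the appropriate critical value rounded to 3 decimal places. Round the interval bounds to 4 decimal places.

Sample proportion: p̂ = 109/200 = 0.545000

Check conditions for normal approximation:
  np̂ = 109 ≥ 10 ✓
  n(1-p̂) = 91 ≥ 10 ✓

The sample is large enough, so use a z-interval (normal approximation) for the proportion.

For 90% confidence, z* = 1.645 (from standard normal table)

Standard error: SE = √(p̂(1-p̂)/n) = √(0.545000×0.455000/200) = 0.03521186

Margin of error: E = z* × SE = 1.645 × 0.03521186 = 0.057924

Z-interval: p̂ ± E = 0.545000 ± 0.057924 = (0.487076, 0.602924)

Rounded to 4 decimal places:

(0.4871, 0.6029)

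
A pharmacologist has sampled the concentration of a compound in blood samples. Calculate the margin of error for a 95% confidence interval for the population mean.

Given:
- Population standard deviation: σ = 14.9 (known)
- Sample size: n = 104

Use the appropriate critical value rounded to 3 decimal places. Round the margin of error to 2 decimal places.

The population standard deviation σ is known, so use the z-interval margin of error formula.

For 95% confidence, z* = 1.96 (from standard normal table)

Margin of error formula for z-interval: E = z* × σ/√n

E = 1.96 × 14.9/√104
  = 1.96 × 1.461065
  = 2.8637

Rounded to 2 decimal places:

2.86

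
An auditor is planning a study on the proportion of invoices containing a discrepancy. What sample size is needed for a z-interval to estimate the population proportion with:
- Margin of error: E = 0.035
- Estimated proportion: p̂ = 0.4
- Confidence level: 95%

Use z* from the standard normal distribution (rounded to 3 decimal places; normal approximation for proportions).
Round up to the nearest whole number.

Using z* for proportion z-interval (normal approximation).

For 95% confidence, z* = 1.96 (from standard normal table)

Sample size formula for proportion z-interval: n = z*²p̂(1-p̂)/E²

n = 1.96² × 0.4 × 0.6 / 0.035²
  = 3.8416 × 0.24 / 0.001225
  = 752.6400

Round up to the nearest whole number: n = 753

753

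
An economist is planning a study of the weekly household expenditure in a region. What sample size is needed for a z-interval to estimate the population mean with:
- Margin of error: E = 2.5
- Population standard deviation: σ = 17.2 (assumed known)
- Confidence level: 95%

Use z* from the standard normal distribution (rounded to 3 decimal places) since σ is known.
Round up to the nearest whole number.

Using z* since population σ is known (z-interval formula).

For 95% confidence, z* = 1.96 (from standard normal table)

Sample size formula for z-interval: n = (z*σ/E)²

n = (1.96 × 17.2 / 2.5)²
  = (13.484800)²
  = 181.8398

Round up to the nearest whole number: n = 182

182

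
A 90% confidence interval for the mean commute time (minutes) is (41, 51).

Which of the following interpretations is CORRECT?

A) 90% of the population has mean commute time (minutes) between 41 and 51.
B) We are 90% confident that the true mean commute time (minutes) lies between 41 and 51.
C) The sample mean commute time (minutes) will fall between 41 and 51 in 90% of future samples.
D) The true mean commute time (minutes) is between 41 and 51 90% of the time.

A confidence interval represents our confidence in the procedure, not a probability statement about the parameter.

Key concept: If we repeated this sampling process many times and computed a 90% CI each time, about 90% of those intervals would contain the true population parameter.

For this specific interval (41, 51):
- Midpoint (point estimate): 46
- Margin of error: 5

The correct interpretation is the one stating confidence that the true parameter lies in the interval — option B.

B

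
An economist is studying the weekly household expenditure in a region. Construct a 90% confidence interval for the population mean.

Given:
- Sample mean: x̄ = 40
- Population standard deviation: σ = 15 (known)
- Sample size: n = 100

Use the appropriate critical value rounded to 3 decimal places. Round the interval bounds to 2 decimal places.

The population standard deviation σ is known, so use a z-interval (standard normal critical value).

For 90% confidence, z* = 1.645 (from standard normal table)

Standard error: SE = σ/√n = 15/√100 = 1.500000

Margin of error: E = z* × SE = 1.645 × 1.500000 = 2.4675

Z-interval: x̄ ± E = 40 ± 2.4675 = (37.5325, 42.4675)

Rounded to 2 decimal places:

(37.53, 42.47)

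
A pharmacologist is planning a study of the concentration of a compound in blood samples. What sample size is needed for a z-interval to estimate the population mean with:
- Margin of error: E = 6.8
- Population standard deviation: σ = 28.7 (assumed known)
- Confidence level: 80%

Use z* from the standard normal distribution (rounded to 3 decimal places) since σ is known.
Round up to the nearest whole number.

Using z* since population σ is known (z-interval formula).

For 80% confidence, z* = 1.282 (from standard normal table)

Sample size formula for z-interval: n = (z*σ/E)²

n = (1.282 × 28.7 / 6.8)²
  = (5.410794)²
  = 29.2767

Round up to the nearest whole number: n = 30

30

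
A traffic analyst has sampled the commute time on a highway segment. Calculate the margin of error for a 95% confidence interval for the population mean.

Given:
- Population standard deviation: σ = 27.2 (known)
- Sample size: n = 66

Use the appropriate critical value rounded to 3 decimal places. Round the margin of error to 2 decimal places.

The population standard deviation σ is known, so use the z-interval margin of error formula.

For 95% confidence, z* = 1.96 (from standard normal table)

Margin of error formula for z-interval: E = z* × σ/√n

E = 1.96 × 27.2/√66
  = 1.96 × 3.348089
  = 6.5623

Rounded to 2 decimal places:

6.56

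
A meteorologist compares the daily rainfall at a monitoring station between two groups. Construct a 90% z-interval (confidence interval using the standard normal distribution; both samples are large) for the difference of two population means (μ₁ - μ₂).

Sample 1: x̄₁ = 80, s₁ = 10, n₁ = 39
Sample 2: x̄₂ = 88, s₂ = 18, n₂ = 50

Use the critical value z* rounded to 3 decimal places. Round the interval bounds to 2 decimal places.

Both samples are large (n₁ = 39 ≥ 30, n₂ = 50 ≥ 30), so a z-interval for the difference of means applies.

Point estimate: x̄₁ - x̄₂ = 80 - 88 = -8

Standard error: SE = √(s₁²/n₁ + s₂²/n₂)
= √(10²/39 + 18²/50)
= √(2.564103 + 6.480000)
= 3.007341

For 90% confidence, z* = 1.645 (from standard normal table)
Margin of error: E = z* × SE = 1.645 × 3.007341 = 4.9471

Z-interval: (x̄₁ - x̄₂) ± E = -8 ± 4.9471 = (-12.9471, -3.0529)

Rounded to 2 decimal places:

(-12.95, -3.05)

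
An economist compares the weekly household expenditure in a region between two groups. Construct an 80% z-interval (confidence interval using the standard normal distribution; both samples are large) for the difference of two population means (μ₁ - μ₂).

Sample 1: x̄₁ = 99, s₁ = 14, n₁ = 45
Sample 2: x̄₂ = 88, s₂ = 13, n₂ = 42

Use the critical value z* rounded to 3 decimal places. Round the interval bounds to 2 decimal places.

Both samples are large (n₁ = 45 ≥ 30, n₂ = 42 ≥ 30), so a z-interval for the difference of means applies.

Point estimate: x̄₁ - x̄₂ = 99 - 88 = 11

Standard error: SE = √(s₁²/n₁ + s₂²/n₂)
= √(14²/45 + 13²/42)
= √(4.355556 + 4.023810)
= 2.894713

For 80% confidence, z* = 1.282 (from standard normal table)
Margin of error: E = z* × SE = 1.282 × 2.894713 = 3.7110

Z-interval: (x̄₁ - x̄₂) ± E = 11 ± 3.7110 = (7.2890, 14.7110)

Rounded to 2 decimal places:

(7.29, 14.71)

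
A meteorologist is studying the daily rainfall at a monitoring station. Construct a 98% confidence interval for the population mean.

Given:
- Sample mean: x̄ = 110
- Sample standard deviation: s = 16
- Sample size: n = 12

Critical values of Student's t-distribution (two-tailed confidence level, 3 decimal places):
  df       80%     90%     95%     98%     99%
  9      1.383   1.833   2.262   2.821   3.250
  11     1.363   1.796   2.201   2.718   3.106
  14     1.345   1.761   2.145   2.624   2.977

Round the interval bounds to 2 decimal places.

The population standard deviation σ is unknown (only the sample standard deviation s is given), so use a t-interval with df = n - 1 = 12 - 1 = 11.

For 98% confidence with df = 11, t* = 2.718 (from t-table)

Standard error: SE = s/√n = 16/√12 = 4.618802

Margin of error: E = t* × SE = 2.718 × 4.618802 = 12.5539

T-interval: x̄ ± E = 110 ± 12.5539 = (97.4461, 122.5539)

Rounded to 2 decimal places:

(97.45, 122.55)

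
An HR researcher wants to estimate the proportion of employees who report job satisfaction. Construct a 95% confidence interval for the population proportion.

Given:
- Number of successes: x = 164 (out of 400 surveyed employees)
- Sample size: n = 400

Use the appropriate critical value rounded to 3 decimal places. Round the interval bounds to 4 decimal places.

Sample proportion: p̂ = 164/400 = 0.410000

Check conditions for normal approximation:
  np̂ = 164 ≥ 10 ✓
  n(1-p̂) = 236 ≥ 10 ✓

The sample is large enough, so use a z-interval (normal approximation) for the proportion.

For 95% confidence, z* = 1.96 (from standard normal table)

Standard error: SE = √(p̂(1-p̂)/n) = √(0.410000×0.590000/400) = 0.02459167

Margin of error: E = z* × SE = 1.96 × 0.02459167 = 0.048200

Z-interval: p̂ ± E = 0.410000 ± 0.048200 = (0.361800, 0.458200)

Rounded to 4 decimal places:

(0.3618, 0.4582)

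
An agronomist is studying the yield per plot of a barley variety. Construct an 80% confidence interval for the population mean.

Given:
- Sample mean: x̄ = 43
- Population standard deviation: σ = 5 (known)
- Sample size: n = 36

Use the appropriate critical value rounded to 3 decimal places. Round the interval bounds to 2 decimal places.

The population standard deviation σ is known, so use a z-interval (standard normal critical value).

For 80% confidence, z* = 1.282 (from standard normal table)

Standard error: SE = σ/√n = 5/√36 = 0.833333

Margin of error: E = z* × SE = 1.282 × 0.833333 = 1.0683

Z-interval: x̄ ± E = 43 ± 1.0683 = (41.9317, 44.0683)

Rounded to 2 decimal places:

(41.93, 44.07)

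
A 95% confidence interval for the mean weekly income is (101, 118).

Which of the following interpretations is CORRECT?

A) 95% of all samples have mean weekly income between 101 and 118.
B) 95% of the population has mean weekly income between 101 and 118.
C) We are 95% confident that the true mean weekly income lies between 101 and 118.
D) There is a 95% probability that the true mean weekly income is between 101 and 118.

A confidence interval represents our confidence in the procedure, not a probability statement about the parameter.

Key concept: If we repeated this sampling process many times and computed a 95% CI each time, about 95% of those intervals would contain the true population parameter.

For this specific interval (101, 118):
- Midpoint (point estimate): 109.5
- Margin of error: 8.5

The correct interpretation is the one stating confidence that the true parameter lies in the interval — option C.

C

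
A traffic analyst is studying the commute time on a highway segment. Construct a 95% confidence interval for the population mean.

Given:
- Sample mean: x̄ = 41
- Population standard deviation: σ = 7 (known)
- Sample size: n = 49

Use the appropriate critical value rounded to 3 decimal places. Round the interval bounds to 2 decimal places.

The population standard deviation σ is known, so use a z-interval (standard normal critical value).

For 95% confidence, z* = 1.96 (from standard normal table)

Standard error: SE = σ/√n = 7/√49 = 1.000000

Margin of error: E = z* × SE = 1.96 × 1.000000 = 1.9600

Z-interval: x̄ ± E = 41 ± 1.9600 = (39.0400, 42.9600)

Rounded to 2 decimal places:

(39.04, 42.96)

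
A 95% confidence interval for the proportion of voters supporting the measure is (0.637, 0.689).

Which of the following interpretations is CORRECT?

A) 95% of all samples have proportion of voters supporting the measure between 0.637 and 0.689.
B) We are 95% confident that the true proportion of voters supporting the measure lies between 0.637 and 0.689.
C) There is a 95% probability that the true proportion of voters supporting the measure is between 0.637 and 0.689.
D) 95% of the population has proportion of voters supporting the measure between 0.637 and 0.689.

A confidence interval represents our confidence in the procedure, not a probability statement about the parameter.

Key concept: If we repeated this sampling process many times and computed a 95% CI each time, about 95% of those intervals would contain the true population parameter.

For this specific interval (0.637, 0.689):
- Midpoint (point estimate): 0.663
- Margin of error: 0.026

The correct interpretation is the one stating confidence that the true parameter lies in the interval — option B.

B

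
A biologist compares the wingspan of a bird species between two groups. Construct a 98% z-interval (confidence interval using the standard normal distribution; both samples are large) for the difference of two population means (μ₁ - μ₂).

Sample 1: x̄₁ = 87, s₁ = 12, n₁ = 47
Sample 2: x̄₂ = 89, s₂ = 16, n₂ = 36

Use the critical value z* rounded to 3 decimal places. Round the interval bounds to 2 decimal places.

Both samples are large (n₁ = 47 ≥ 30, n₂ = 36 ≥ 30), so a z-interval for the difference of means applies.

Point estimate: x̄₁ - x̄₂ = 87 - 89 = -2

Standard error: SE = √(s₁²/n₁ + s₂²/n₂)
= √(12²/47 + 16²/36)
= √(3.063830 + 7.111111)
= 3.189818

For 98% confidence, z* = 2.326 (from standard normal table)
Margin of error: E = z* × SE = 2.326 × 3.189818 = 7.4195

Z-interval: (x̄₁ - x̄₂) ± E = -2 ± 7.4195 = (-9.4195, 5.4195)

Rounded to 2 decimal places:

(-9.42, 5.42)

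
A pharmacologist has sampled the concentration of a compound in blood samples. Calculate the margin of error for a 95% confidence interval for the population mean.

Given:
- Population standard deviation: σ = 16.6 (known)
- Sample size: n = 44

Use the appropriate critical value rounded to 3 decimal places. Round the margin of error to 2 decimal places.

The population standard deviation σ is known, so use the z-interval margin of error formula.

For 95% confidence, z* = 1.96 (from standard normal table)

Margin of error formula for z-interval: E = z* × σ/√n

E = 1.96 × 16.6/√44
  = 1.96 × 2.5025442
  = 4.90499

Rounded to 2 decimal places:

4.90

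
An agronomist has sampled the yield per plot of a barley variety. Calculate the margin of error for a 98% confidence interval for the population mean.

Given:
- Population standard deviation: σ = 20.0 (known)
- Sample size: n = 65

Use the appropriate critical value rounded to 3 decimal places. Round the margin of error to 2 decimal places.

The population standard deviation σ is known, so use the z-interval margin of error formula.

For 98% confidence, z* = 2.326 (from standard normal table)

Margin of error formula for z-interval: E = z* × σ/√n

E = 2.326 × 20.0/√65
  = 2.326 × 2.480695
  = 5.7701

Rounded to 2 decimal places:

5.77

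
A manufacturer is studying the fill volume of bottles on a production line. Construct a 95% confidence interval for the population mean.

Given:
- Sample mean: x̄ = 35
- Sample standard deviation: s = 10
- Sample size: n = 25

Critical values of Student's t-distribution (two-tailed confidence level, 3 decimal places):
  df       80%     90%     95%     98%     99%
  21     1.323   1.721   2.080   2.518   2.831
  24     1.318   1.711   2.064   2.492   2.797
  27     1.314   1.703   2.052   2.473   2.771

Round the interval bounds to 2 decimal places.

The population standard deviation σ is unknown (only the sample standard deviation s is given), so use a t-interval with df = n - 1 = 25 - 1 = 24.

For 95% confidence with df = 24, t* = 2.064 (from t-table)

Standard error: SE = s/√n = 10/√25 = 2.000000

Margin of error: E = t* × SE = 2.064 × 2.000000 = 4.1280

T-interval: x̄ ± E = 35 ± 4.1280 = (30.8720, 39.1280)

Rounded to 2 decimal places:

(30.87, 39.13)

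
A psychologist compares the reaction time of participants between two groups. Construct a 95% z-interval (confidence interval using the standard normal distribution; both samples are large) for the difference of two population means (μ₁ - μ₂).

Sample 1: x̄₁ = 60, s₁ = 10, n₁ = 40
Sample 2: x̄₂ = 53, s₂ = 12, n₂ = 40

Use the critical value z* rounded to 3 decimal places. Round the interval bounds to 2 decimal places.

Both samples are large (n₁ = 40 ≥ 30, n₂ = 40 ≥ 30), so a z-interval for the difference of means applies.

Point estimate: x̄₁ - x̄₂ = 60 - 53 = 7

Standard error: SE = √(s₁²/n₁ + s₂²/n₂)
= √(10²/40 + 12²/40)
= √(2.500000 + 3.600000)
= 2.469818

For 95% confidence, z* = 1.96 (from standard normal table)
Margin of error: E = z* × SE = 1.96 × 2.469818 = 4.8408

Z-interval: (x̄₁ - x̄₂) ± E = 7 ± 4.8408 = (2.1592, 11.8408)

Rounded to 2 decimal places:

(2.16, 11.84)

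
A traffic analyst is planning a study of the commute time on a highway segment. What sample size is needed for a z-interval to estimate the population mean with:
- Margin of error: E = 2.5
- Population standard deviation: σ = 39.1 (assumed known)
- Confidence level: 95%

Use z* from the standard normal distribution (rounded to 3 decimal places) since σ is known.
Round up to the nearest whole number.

Using z* since population σ is known (z-interval formula).

For 95% confidence, z* = 1.96 (from standard normal table)

Sample size formula for z-interval: n = (z*σ/E)²

n = (1.96 × 39.1 / 2.5)²
  = (30.654400)²
  = 939.6922

Round up to the nearest whole number: n = 940

940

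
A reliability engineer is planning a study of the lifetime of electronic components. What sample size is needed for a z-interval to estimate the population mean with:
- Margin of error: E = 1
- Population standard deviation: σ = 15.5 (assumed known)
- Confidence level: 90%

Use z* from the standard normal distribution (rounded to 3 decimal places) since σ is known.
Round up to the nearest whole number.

Using z* since population σ is known (z-interval formula).

For 90% confidence, z* = 1.645 (from standard normal table)

Sample size formula for z-interval: n = (z*σ/E)²

n = (1.645 × 15.5 / 1)²
  = (25.497500)²
  = 650.1225

Round up to the nearest whole number: n = 651

651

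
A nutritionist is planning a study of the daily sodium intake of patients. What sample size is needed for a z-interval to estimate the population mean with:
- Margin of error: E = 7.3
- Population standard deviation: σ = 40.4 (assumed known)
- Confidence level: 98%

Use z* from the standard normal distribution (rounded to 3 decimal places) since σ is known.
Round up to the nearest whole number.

Using z* since population σ is known (z-interval formula).

For 98% confidence, z* = 2.326 (from standard normal table)

Sample size formula for z-interval: n = (z*σ/E)²

n = (2.326 × 40.4 / 7.3)²
  = (12.872658)²
  = 165.7053

Round up to the nearest whole number: n = 166

166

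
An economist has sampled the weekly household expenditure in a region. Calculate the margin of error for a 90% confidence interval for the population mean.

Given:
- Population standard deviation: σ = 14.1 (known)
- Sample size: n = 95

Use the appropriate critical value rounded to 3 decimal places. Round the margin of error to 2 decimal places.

The population standard deviation σ is known, so use the z-interval margin of error formula.

For 90% confidence, z* = 1.645 (from standard normal table)

Margin of error formula for z-interval: E = z* × σ/√n

E = 1.645 × 14.1/√95
  = 1.645 × 1.446629
  = 2.3797

Rounded to 2 decimal places:

2.38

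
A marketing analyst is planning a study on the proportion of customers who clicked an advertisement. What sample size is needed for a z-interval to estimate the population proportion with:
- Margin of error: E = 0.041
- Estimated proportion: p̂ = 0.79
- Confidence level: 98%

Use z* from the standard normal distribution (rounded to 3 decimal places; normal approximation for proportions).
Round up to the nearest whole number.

Using z* for proportion z-interval (normal approximation).

For 98% confidence, z* = 2.326 (from standard normal table)

Sample size formula for proportion z-interval: n = z*²p̂(1-p̂)/E²

n = 2.326² × 0.79 × 0.21 / 0.041²
  = 5.410276 × 0.1659 / 0.001681
  = 533.9469

Round up to the nearest whole number: n = 534

534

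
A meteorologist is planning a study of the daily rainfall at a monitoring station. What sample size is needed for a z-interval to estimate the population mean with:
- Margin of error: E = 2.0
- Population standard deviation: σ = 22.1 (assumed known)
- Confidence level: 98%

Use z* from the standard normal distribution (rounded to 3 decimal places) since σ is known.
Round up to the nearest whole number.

Using z* since population σ is known (z-interval formula).

For 98% confidence, z* = 2.326 (from standard normal table)

Sample size formula for z-interval: n = (z*σ/E)²

n = (2.326 × 22.1 / 2.0)²
  = (25.702300)²
  = 660.6082

Round up to the nearest whole number: n = 661

661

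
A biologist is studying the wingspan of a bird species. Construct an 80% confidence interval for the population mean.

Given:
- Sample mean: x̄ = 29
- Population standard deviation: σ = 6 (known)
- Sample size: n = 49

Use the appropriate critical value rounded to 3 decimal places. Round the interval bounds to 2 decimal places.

The population standard deviation σ is known, so use a z-interval (standard normal critical value).

For 80% confidence, z* = 1.282 (from standard normal table)

Standard error: SE = σ/√n = 6/√49 = 0.857143

Margin of error: E = z* × SE = 1.282 × 0.857143 = 1.0989

Z-interval: x̄ ± E = 29 ± 1.0989 = (27.9011, 30.0989)

Rounded to 2 decimal places:

(27.90, 30.10)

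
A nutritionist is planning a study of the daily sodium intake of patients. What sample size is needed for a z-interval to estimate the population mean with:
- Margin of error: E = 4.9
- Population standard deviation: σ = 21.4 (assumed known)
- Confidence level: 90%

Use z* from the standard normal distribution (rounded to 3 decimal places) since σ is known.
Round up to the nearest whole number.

Using z* since population σ is known (z-interval formula).

For 90% confidence, z* = 1.645 (from standard normal table)

Sample size formula for z-interval: n = (z*σ/E)²

n = (1.645 × 21.4 / 4.9)²
  = (7.184286)²
  = 51.6140

Round up to the nearest whole number: n = 52

52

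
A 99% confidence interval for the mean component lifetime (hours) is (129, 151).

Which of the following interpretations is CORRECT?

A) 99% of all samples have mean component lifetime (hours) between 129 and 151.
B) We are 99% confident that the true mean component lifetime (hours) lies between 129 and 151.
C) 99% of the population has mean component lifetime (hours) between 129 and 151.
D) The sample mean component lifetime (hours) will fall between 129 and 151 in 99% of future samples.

A confidence interval represents our confidence in the procedure, not a probability statement about the parameter.

Key concept: If we repeated this sampling process many times and computed a 99% CI each time, about 99% of those intervals would contain the true population parameter.

For this specific interval (129, 151):
- Midpoint (point estimate): 140
- Margin of error: 11

The correct interpretation is the one stating confidence that the true parameter lies in the interval — option B.

B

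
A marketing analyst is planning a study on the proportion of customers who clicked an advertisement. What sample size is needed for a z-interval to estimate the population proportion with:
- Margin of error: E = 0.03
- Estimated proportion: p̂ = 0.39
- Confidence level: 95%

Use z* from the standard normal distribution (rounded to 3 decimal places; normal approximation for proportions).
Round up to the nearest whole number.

Using z* for proportion z-interval (normal approximation).

For 95% confidence, z* = 1.96 (from standard normal table)

Sample size formula for proportion z-interval: n = z*²p̂(1-p̂)/E²

n = 1.96² × 0.39 × 0.61 / 0.03²
  = 3.8416 × 0.2379 / 0.0009
  = 1015.4629

Round up to the nearest whole number: n = 1016

1016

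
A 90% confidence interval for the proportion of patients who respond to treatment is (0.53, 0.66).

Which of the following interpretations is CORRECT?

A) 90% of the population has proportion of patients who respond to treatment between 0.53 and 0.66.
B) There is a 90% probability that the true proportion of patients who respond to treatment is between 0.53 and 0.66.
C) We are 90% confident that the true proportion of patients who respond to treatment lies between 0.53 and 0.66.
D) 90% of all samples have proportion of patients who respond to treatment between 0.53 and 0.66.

A confidence interval represents our confidence in the procedure, not a probability statement about the parameter.

Key concept: If we repeated this sampling process many times and computed a 90% CI each time, about 90% of those intervals would contain the true population parameter.

For this specific interval (0.53, 0.66):
- Midpoint (point estimate): 0.595
- Margin of error: 0.065

The correct interpretation is the one stating confidence that the true parameter lies in the interval — option C.

C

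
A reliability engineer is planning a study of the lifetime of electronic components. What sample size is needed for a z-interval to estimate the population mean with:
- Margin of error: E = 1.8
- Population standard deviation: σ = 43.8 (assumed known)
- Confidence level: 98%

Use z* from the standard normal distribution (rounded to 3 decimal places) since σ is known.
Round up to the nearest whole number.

Using z* since population σ is known (z-interval formula).

For 98% confidence, z* = 2.326 (from standard normal table)

Sample size formula for z-interval: n = (z*σ/E)²

n = (2.326 × 43.8 / 1.8)²
  = (56.599333)²
  = 3203.4845

Round up to the nearest whole number: n = 3204

3204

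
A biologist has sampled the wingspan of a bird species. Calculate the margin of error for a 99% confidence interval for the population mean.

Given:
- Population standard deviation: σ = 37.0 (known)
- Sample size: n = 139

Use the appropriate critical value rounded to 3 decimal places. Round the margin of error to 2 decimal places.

The population standard deviation σ is known, so use the z-interval margin of error formula.

For 99% confidence, z* = 2.576 (from standard normal table)

Margin of error formula for z-interval: E = z* × σ/√n

E = 2.576 × 37.0/√139
  = 2.576 × 3.138299
  = 8.0843

Rounded to 2 decimal places:

8.08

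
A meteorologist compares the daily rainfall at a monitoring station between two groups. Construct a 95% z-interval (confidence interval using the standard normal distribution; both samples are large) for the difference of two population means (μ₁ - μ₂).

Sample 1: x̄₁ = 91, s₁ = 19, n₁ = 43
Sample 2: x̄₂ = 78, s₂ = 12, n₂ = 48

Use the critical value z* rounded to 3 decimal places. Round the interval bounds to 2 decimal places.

Both samples are large (n₁ = 43 ≥ 30, n₂ = 48 ≥ 30), so a z-interval for the difference of means applies.

Point estimate: x̄₁ - x̄₂ = 91 - 78 = 13

Standard error: SE = √(s₁²/n₁ + s₂²/n₂)
= √(19²/43 + 12²/48)
= √(8.395349 + 3.000000)
= 3.375700

For 95% confidence, z* = 1.96 (from standard normal table)
Margin of error: E = z* × SE = 1.96 × 3.375700 = 6.6164

Z-interval: (x̄₁ - x̄₂) ± E = 13 ± 6.6164 = (6.3836, 19.6164)

Rounded to 2 decimal places:

(6.38, 19.62)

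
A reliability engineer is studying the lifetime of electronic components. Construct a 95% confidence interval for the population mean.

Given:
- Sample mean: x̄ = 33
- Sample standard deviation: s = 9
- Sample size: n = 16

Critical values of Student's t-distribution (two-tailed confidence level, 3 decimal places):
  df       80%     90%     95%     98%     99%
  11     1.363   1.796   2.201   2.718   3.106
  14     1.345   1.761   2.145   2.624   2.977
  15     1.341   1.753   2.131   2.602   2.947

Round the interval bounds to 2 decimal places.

The population standard deviation σ is unknown (only the sample standard deviation s is given), so use a t-interval with df = n - 1 = 16 - 1 = 15.

For 95% confidence with df = 15, t* = 2.131 (from t-table)

Standard error: SE = s/√n = 9/√16 = 2.250000

Margin of error: E = t* × SE = 2.131 × 2.250000 = 4.7947

T-interval: x̄ ± E = 33 ± 4.7947 = (28.2052, 37.7948)

Rounded to 2 decimal places:

(28.21, 37.79)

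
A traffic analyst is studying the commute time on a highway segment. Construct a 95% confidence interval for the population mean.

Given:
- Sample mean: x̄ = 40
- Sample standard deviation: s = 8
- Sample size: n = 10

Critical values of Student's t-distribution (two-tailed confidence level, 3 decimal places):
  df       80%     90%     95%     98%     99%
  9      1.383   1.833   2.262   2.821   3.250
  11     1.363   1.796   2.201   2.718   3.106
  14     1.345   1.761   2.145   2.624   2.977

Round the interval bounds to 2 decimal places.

The population standard deviation σ is unknown (only the sample standard deviation s is given), so use a t-interval with df = n - 1 = 10 - 1 = 9.

For 95% confidence with df = 9, t* = 2.262 (from t-table)

Standard error: SE = s/√n = 8/√10 = 2.529822

Margin of error: E = t* × SE = 2.262 × 2.529822 = 5.7225

T-interval: x̄ ± E = 40 ± 5.7225 = (34.2775, 45.7225)

Rounded to 2 decimal places:

(34.28, 45.72)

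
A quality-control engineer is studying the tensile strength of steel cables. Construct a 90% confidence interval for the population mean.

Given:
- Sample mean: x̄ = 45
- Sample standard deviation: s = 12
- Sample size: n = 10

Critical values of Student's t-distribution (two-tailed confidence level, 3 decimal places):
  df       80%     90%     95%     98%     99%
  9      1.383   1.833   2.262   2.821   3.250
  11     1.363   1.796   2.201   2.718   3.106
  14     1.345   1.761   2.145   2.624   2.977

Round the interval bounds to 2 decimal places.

The population standard deviation σ is unknown (only the sample standard deviation s is given), so use a t-interval with df = n - 1 = 10 - 1 = 9.

For 90% confidence with df = 9, t* = 1.833 (from t-table)

Standard error: SE = s/√n = 12/√10 = 3.794733

Margin of error: E = t* × SE = 1.833 × 3.794733 = 6.9557

T-interval: x̄ ± E = 45 ± 6.9557 = (38.0443, 51.9557)

Rounded to 2 decimal places:

(38.04, 51.96)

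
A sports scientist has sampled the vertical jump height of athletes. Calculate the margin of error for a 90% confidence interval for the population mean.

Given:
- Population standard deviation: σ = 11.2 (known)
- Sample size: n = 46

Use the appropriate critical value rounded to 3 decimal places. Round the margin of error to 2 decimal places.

The population standard deviation σ is known, so use the z-interval margin of error formula.

For 90% confidence, z* = 1.645 (from standard normal table)

Margin of error formula for z-interval: E = z* × σ/√n

E = 1.645 × 11.2/√46
  = 1.645 × 1.651350
  = 2.7165

Rounded to 2 decimal places:

2.72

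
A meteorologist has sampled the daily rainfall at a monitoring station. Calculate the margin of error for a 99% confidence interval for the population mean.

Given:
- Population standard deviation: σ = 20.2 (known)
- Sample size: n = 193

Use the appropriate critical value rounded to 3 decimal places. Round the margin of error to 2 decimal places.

The population standard deviation σ is known, so use the z-interval margin of error formula.

For 99% confidence, z* = 2.576 (from standard normal table)

Margin of error formula for z-interval: E = z* × σ/√n

E = 2.576 × 20.2/√193
  = 2.576 × 1.454028
  = 3.7456

Rounded to 2 decimal places:

3.75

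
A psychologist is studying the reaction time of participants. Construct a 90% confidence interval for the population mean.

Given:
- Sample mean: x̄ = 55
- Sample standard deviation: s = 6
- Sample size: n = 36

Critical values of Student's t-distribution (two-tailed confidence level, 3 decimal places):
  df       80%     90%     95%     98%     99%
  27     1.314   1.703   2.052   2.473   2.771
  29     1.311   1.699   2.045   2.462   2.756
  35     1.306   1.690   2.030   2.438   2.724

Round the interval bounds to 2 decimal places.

The population standard deviation σ is unknown (only the sample standard deviation s is given), so use a t-interval with df = n - 1 = 36 - 1 = 35.

For 90% confidence with df = 35, t* = 1.690 (from t-table)

Standard error: SE = s/√n = 6/√36 = 1.000000

Margin of error: E = t* × SE = 1.690 × 1.000000 = 1.6900

T-interval: x̄ ± E = 55 ± 1.6900 = (53.3100, 56.6900)

Rounded to 2 decimal places:

(53.31, 56.69)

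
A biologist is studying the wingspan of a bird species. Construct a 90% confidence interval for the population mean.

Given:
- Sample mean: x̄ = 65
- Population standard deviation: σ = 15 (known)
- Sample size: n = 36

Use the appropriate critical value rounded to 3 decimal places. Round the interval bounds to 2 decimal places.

The population standard deviation σ is known, so use a z-interval (standard normal critical value).

For 90% confidence, z* = 1.645 (from standard normal table)

Standard error: SE = σ/√n = 15/√36 = 2.500000

Margin of error: E = z* × SE = 1.645 × 2.500000 = 4.1125

Z-interval: x̄ ± E = 65 ± 4.1125 = (60.8875, 69.1125)

Rounded to 2 decimal places:

(60.89, 69.11)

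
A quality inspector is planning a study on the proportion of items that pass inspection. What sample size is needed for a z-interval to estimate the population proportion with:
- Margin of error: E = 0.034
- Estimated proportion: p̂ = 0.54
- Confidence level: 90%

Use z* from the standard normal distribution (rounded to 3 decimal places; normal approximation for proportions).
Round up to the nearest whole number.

Using z* for proportion z-interval (normal approximation).

For 90% confidence, z* = 1.645 (from standard normal table)

Sample size formula for proportion z-interval: n = z*²p̂(1-p̂)/E²

n = 1.645² × 0.54 × 0.46 / 0.034²
  = 2.706025 × 0.2484 / 0.001156
  = 581.4677

Round up to the nearest whole number: n = 582

582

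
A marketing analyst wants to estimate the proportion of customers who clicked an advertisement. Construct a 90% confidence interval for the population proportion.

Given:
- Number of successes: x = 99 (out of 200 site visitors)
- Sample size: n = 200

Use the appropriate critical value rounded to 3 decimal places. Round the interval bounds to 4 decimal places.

Sample proportion: p̂ = 99/200 = 0.495000

Check conditions for normal approximation:
  np̂ = 99 ≥ 10 ✓
  n(1-p̂) = 101 ≥ 10 ✓

The sample is large enough, so use a z-interval (normal approximation) for the proportion.

For 90% confidence, z* = 1.645 (from standard normal table)

Standard error: SE = √(p̂(1-p̂)/n) = √(0.495000×0.505000/200) = 0.03535357

Margin of error: E = z* × SE = 1.645 × 0.03535357 = 0.058157

Z-interval: p̂ ± E = 0.495000 ± 0.058157 = (0.436843, 0.553157)

Rounded to 4 decimal places:

(0.4368, 0.5532)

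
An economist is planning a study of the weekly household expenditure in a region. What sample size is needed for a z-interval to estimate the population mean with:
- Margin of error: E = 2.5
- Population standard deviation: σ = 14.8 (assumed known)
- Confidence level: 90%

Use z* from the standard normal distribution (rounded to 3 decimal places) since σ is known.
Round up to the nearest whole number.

Using z* since population σ is known (z-interval formula).

For 90% confidence, z* = 1.645 (from standard normal table)

Sample size formula for z-interval: n = (z*σ/E)²

n = (1.645 × 14.8 / 2.5)²
  = (9.738400)²
  = 94.8364

Round up to the nearest whole number: n = 95

95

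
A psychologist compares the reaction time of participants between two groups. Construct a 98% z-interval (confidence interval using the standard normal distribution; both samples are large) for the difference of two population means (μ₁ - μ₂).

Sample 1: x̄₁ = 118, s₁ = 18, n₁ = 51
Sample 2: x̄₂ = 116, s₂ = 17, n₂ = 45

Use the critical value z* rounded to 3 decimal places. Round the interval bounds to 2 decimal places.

Both samples are large (n₁ = 51 ≥ 30, n₂ = 45 ≥ 30), so a z-interval for the difference of means applies.

Point estimate: x̄₁ - x̄₂ = 118 - 116 = 2

Standard error: SE = √(s₁²/n₁ + s₂²/n₂)
= √(18²/51 + 17²/45)
= √(6.352941 + 6.422222)
= 3.574236

For 98% confidence, z* = 2.326 (from standard normal table)
Margin of error: E = z* × SE = 2.326 × 3.574236 = 8.3137

Z-interval: (x̄₁ - x̄₂) ± E = 2 ± 8.3137 = (-6.3137, 10.3137)

Rounded to 2 decimal places:

(-6.31, 10.31)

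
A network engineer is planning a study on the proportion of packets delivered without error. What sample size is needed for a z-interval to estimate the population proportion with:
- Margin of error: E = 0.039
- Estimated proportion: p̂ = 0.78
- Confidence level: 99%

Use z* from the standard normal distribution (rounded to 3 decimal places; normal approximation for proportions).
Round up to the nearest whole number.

Using z* for proportion z-interval (normal approximation).

For 99% confidence, z* = 2.576 (from standard normal table)

Sample size formula for proportion z-interval: n = z*²p̂(1-p̂)/E²

n = 2.576² × 0.78 × 0.22 / 0.039²
  = 6.635776 × 0.1716 / 0.001521
  = 748.6517

Round up to the nearest whole number: n = 749

749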